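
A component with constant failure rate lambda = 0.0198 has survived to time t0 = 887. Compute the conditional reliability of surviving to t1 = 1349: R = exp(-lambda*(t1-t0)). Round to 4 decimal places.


lambda = 0.0198
t0 = 887, t1 = 1349
t1 - t0 = 462
lambda * (t1-t0) = 0.0198 * 462 = 9.1476
R = exp(-9.1476)
R = 0.0001

0.0001


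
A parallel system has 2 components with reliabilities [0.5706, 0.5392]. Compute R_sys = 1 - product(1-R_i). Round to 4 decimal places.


Components: [0.5706, 0.5392]
(1 - 0.5706) = 0.4294, running product = 0.4294
(1 - 0.5392) = 0.4608, running product = 0.1979
Product of (1-R_i) = 0.1979
R_sys = 1 - 0.1979 = 0.8021

0.8021


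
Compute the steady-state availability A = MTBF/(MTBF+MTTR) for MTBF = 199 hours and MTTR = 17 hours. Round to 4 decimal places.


MTBF = 199
MTTR = 17
MTBF + MTTR = 216
A = 199 / 216
A = 0.9213

0.9213


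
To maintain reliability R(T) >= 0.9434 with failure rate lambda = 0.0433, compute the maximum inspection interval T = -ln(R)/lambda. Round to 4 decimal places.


R_target = 0.9434
lambda = 0.0433
-ln(0.9434) = 0.0583
T = 0.0583 / 0.0433
T = 1.3456

1.3456


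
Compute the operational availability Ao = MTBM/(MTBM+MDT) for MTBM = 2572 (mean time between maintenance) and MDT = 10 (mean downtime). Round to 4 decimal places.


MTBM = 2572
MDT = 10
MTBM + MDT = 2582
Ao = 2572 / 2582
Ao = 0.9961

0.9961


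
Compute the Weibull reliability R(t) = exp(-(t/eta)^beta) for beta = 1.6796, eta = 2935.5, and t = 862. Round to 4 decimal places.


beta = 1.6796, eta = 2935.5, t = 862
t/eta = 862 / 2935.5 = 0.2936
(t/eta)^beta = 0.2936^1.6796 = 0.1277
R(t) = exp(-0.1277)
R(t) = 0.8801

0.8801


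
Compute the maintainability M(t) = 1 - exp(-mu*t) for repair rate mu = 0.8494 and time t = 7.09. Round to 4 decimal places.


mu = 0.8494, t = 7.09
mu * t = 0.8494 * 7.09 = 6.0222
exp(-6.0222) = 0.0024
M(t) = 1 - 0.0024
M(t) = 0.9976

0.9976


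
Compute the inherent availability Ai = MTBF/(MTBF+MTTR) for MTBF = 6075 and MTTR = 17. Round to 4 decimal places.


MTBF = 6075
MTTR = 17
MTBF + MTTR = 6092
Ai = 6075 / 6092
Ai = 0.9972

0.9972


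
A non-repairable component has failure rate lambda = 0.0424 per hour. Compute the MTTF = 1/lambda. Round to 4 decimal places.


lambda = 0.0424
MTTF = 1 / 0.0424
MTTF = 23.5849

23.5849


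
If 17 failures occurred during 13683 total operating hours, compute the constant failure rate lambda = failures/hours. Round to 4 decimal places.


failures = 17
total_hours = 13683
lambda = 17 / 13683
lambda = 0.0012

0.0012


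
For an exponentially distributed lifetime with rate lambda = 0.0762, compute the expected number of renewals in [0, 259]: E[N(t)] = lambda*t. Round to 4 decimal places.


lambda = 0.0762
t = 259
E[N(t)] = lambda * t
E[N(t)] = 0.0762 * 259
E[N(t)] = 19.7358

19.7358


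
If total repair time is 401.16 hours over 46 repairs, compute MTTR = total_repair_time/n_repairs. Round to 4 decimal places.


total_repair_time = 401.16
n_repairs = 46
MTTR = 401.16 / 46
MTTR = 8.7209

8.7209


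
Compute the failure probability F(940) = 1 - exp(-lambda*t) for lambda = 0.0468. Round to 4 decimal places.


lambda = 0.0468, t = 940
lambda * t = 43.992
exp(-43.992) = 0.0
F(t) = 1 - 0.0
F(t) = 1.0

1.0


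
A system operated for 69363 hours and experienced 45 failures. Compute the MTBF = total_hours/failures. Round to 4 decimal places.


total_hours = 69363
failures = 45
MTBF = 69363 / 45
MTBF = 1541.4

1541.4


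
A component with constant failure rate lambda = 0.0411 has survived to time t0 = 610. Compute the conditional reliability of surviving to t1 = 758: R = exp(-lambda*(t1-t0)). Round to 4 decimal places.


lambda = 0.0411
t0 = 610, t1 = 758
t1 - t0 = 148
lambda * (t1-t0) = 0.0411 * 148 = 6.0828
R = exp(-6.0828)
R = 0.0023

0.0023


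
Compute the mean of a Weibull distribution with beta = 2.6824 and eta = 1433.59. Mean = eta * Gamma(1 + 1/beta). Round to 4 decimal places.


beta = 2.6824, eta = 1433.59
1/beta = 0.3728
1 + 1/beta = 1.3728
Gamma(1.3728) = 0.8891
Mean = 1433.59 * 0.8891
Mean = 1274.5857

1274.5857


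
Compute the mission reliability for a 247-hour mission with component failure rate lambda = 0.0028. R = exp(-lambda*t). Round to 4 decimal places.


lambda = 0.0028
mission_time = 247
lambda * t = 0.0028 * 247 = 0.6916
R = exp(-0.6916)
R = 0.5008

0.5008


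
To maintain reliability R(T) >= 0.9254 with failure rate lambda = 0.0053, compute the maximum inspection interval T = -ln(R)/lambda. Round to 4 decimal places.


R_target = 0.9254
lambda = 0.0053
-ln(0.9254) = 0.0775
T = 0.0775 / 0.0053
T = 14.6282

14.6282


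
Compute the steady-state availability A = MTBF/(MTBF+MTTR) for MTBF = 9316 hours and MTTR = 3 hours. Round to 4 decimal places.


MTBF = 9316
MTTR = 3
MTBF + MTTR = 9319
A = 9316 / 9319
A = 0.9997

0.9997


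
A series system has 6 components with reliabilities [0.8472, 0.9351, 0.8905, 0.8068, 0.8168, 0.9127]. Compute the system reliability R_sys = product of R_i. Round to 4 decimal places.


Components: [0.8472, 0.9351, 0.8905, 0.8068, 0.8168, 0.9127]
After component 1 (R=0.8472): product = 0.8472
After component 2 (R=0.9351): product = 0.7922
After component 3 (R=0.8905): product = 0.7055
After component 4 (R=0.8068): product = 0.5692
After component 5 (R=0.8168): product = 0.4649
After component 6 (R=0.9127): product = 0.4243
R_sys = 0.4243

0.4243


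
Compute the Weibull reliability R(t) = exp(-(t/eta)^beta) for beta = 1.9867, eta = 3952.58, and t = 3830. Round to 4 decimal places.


beta = 1.9867, eta = 3952.58, t = 3830
t/eta = 3830 / 3952.58 = 0.969
(t/eta)^beta = 0.969^1.9867 = 0.9393
R(t) = exp(-0.9393)
R(t) = 0.3909

0.3909


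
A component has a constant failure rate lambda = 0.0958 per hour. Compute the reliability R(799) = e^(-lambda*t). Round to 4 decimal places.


lambda = 0.0958
t = 799
lambda * t = 76.5442
R(t) = e^(-76.5442)
R(t) = 0.0

0.0


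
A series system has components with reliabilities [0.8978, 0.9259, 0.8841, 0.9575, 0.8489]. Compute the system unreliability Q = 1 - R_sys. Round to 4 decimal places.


Components: [0.8978, 0.9259, 0.8841, 0.9575, 0.8489]
After component 1: product = 0.8978
After component 2: product = 0.8313
After component 3: product = 0.7349
After component 4: product = 0.7037
After component 5: product = 0.5974
R_sys = 0.5974
Q = 1 - 0.5974 = 0.4026

0.4026


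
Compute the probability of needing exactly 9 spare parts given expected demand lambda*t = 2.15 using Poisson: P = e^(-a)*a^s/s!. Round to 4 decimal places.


a = 2.15, s = 9
e^(-a) = e^(-2.15) = 0.1165
a^s = 2.15^9 = 981.6262
s! = 362880
P = 0.1165 * 981.6262 / 362880
P = 0.0003

0.0003


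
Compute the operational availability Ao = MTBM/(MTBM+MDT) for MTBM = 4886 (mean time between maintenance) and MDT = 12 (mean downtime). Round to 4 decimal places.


MTBM = 4886
MDT = 12
MTBM + MDT = 4898
Ao = 4886 / 4898
Ao = 0.9976

0.9976


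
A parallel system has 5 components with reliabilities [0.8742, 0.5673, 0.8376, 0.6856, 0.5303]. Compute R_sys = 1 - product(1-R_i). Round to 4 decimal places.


Components: [0.8742, 0.5673, 0.8376, 0.6856, 0.5303]
(1 - 0.8742) = 0.1258, running product = 0.1258
(1 - 0.5673) = 0.4327, running product = 0.0544
(1 - 0.8376) = 0.1624, running product = 0.0088
(1 - 0.6856) = 0.3144, running product = 0.0028
(1 - 0.5303) = 0.4697, running product = 0.0013
Product of (1-R_i) = 0.0013
R_sys = 1 - 0.0013 = 0.9987

0.9987


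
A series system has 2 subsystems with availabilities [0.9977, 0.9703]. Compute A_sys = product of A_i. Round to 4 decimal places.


Subsystems: [0.9977, 0.9703]
After subsystem 1 (A=0.9977): product = 0.9977
After subsystem 2 (A=0.9703): product = 0.9681
A_sys = 0.9681

0.9681


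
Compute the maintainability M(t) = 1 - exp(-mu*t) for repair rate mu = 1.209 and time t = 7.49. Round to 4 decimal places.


mu = 1.209, t = 7.49
mu * t = 1.209 * 7.49 = 9.0554
exp(-9.0554) = 0.0001
M(t) = 1 - 0.0001
M(t) = 0.9999

0.9999


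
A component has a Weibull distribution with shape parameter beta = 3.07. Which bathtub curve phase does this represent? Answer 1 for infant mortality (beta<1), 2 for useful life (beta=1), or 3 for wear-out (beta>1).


beta = 3.07
Compare beta to 1:
beta < 1 => infant mortality (phase 1)
beta = 1 => useful life (phase 2)
beta > 1 => wear-out (phase 3)
Since beta = 3.07, this is wear-out (increasing failure rate)
Phase = 3

3


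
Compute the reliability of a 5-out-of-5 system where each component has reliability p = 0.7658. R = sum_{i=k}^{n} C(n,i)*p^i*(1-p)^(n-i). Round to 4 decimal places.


k = 5, n = 5, p = 0.7658
i=5: C(5,5)=1 * 0.7658^5 * 0.2342^0 = 0.2634
R = sum of terms = 0.2634

0.2634


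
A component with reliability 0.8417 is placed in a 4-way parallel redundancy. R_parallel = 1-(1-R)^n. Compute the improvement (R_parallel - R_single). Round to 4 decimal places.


R_single = 0.8417, n = 4
1 - R_single = 0.1583
(1 - R_single)^n = 0.1583^4 = 0.0006
R_parallel = 1 - 0.0006 = 0.9994
Improvement = 0.9994 - 0.8417
Improvement = 0.1577

0.1577


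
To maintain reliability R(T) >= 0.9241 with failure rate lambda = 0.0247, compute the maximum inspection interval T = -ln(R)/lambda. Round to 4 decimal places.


R_target = 0.9241
lambda = 0.0247
-ln(0.9241) = 0.0789
T = 0.0789 / 0.0247
T = 3.1957

3.1957


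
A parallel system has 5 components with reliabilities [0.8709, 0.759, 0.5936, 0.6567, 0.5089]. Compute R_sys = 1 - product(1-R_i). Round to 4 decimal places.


Components: [0.8709, 0.759, 0.5936, 0.6567, 0.5089]
(1 - 0.8709) = 0.1291, running product = 0.1291
(1 - 0.759) = 0.241, running product = 0.0311
(1 - 0.5936) = 0.4064, running product = 0.0126
(1 - 0.6567) = 0.3433, running product = 0.0043
(1 - 0.5089) = 0.4911, running product = 0.0021
Product of (1-R_i) = 0.0021
R_sys = 1 - 0.0021 = 0.9979

0.9979


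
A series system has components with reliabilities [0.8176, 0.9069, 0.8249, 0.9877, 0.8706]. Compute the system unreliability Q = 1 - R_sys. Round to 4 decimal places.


Components: [0.8176, 0.9069, 0.8249, 0.9877, 0.8706]
After component 1: product = 0.8176
After component 2: product = 0.7415
After component 3: product = 0.6116
After component 4: product = 0.6041
After component 5: product = 0.526
R_sys = 0.526
Q = 1 - 0.526 = 0.474

0.474


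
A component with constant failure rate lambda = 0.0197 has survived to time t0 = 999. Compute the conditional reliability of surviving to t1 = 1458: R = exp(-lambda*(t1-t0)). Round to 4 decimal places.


lambda = 0.0197
t0 = 999, t1 = 1458
t1 - t0 = 459
lambda * (t1-t0) = 0.0197 * 459 = 9.0423
R = exp(-9.0423)
R = 0.0001

0.0001


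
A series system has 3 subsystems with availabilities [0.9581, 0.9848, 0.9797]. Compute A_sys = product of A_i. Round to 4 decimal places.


Subsystems: [0.9581, 0.9848, 0.9797]
After subsystem 1 (A=0.9581): product = 0.9581
After subsystem 2 (A=0.9848): product = 0.9435
After subsystem 3 (A=0.9797): product = 0.9244
A_sys = 0.9244

0.9244


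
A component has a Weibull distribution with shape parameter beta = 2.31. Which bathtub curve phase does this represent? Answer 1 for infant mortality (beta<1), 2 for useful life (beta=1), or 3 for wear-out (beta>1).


beta = 2.31
Compare beta to 1:
beta < 1 => infant mortality (phase 1)
beta = 1 => useful life (phase 2)
beta > 1 => wear-out (phase 3)
Since beta = 2.31, this is wear-out (increasing failure rate)
Phase = 3

3


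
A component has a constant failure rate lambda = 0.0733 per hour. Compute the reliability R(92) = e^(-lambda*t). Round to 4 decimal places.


lambda = 0.0733
t = 92
lambda * t = 6.7436
R(t) = e^(-6.7436)
R(t) = 0.0012

0.0012


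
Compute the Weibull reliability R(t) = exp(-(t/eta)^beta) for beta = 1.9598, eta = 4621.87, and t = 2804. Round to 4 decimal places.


beta = 1.9598, eta = 4621.87, t = 2804
t/eta = 2804 / 4621.87 = 0.6067
(t/eta)^beta = 0.6067^1.9598 = 0.3755
R(t) = exp(-0.3755)
R(t) = 0.6869

0.6869


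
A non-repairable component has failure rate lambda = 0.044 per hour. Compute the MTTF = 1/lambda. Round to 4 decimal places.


lambda = 0.044
MTTF = 1 / 0.044
MTTF = 22.7273

22.7273


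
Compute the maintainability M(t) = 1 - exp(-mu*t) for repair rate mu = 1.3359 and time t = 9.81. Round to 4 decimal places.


mu = 1.3359, t = 9.81
mu * t = 1.3359 * 9.81 = 13.1052
exp(-13.1052) = 0.0
M(t) = 1 - 0.0
M(t) = 1.0

1.0


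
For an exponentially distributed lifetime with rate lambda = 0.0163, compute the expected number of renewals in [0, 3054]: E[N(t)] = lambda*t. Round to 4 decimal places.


lambda = 0.0163
t = 3054
E[N(t)] = lambda * t
E[N(t)] = 0.0163 * 3054
E[N(t)] = 49.7802

49.7802


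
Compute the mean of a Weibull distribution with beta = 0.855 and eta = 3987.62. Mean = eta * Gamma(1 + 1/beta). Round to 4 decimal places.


beta = 0.855, eta = 3987.62
1/beta = 1.1696
1 + 1/beta = 2.1696
Gamma(2.1696) = 1.084
Mean = 3987.62 * 1.084
Mean = 4322.599

4322.599


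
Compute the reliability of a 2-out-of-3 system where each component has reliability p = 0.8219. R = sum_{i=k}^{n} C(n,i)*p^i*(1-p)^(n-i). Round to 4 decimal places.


k = 2, n = 3, p = 0.8219
i=2: C(3,2)=3 * 0.8219^2 * 0.1781^1 = 0.3609
i=3: C(3,3)=1 * 0.8219^3 * 0.1781^0 = 0.5552
R = sum of terms = 0.9161

0.9161


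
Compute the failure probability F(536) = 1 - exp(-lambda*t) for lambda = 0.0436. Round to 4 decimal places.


lambda = 0.0436, t = 536
lambda * t = 23.3696
exp(-23.3696) = 0.0
F(t) = 1 - 0.0
F(t) = 1.0

1.0


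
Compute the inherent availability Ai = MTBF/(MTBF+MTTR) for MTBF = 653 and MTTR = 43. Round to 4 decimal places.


MTBF = 653
MTTR = 43
MTBF + MTTR = 696
Ai = 653 / 696
Ai = 0.9382

0.9382


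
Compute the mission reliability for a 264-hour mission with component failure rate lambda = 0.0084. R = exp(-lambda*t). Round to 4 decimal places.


lambda = 0.0084
mission_time = 264
lambda * t = 0.0084 * 264 = 2.2176
R = exp(-2.2176)
R = 0.1089

0.1089


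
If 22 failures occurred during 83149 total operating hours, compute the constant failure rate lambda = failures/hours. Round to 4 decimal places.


failures = 22
total_hours = 83149
lambda = 22 / 83149
lambda = 0.0003

0.0003


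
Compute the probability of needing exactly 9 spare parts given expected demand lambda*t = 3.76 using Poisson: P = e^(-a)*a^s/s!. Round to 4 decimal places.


a = 3.76, s = 9
e^(-a) = e^(-3.76) = 0.0233
a^s = 3.76^9 = 150207.1494
s! = 362880
P = 0.0233 * 150207.1494 / 362880
P = 0.0096

0.0096


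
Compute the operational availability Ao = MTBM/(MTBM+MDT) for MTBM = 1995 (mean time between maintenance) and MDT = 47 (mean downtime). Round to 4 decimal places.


MTBM = 1995
MDT = 47
MTBM + MDT = 2042
Ao = 1995 / 2042
Ao = 0.977

0.977


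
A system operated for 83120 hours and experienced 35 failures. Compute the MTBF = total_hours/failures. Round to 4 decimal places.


total_hours = 83120
failures = 35
MTBF = 83120 / 35
MTBF = 2374.8571

2374.8571


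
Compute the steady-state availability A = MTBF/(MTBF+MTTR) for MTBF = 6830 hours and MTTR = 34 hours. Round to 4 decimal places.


MTBF = 6830
MTTR = 34
MTBF + MTTR = 6864
A = 6830 / 6864
A = 0.995

0.995


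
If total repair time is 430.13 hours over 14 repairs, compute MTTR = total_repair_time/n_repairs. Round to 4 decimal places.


total_repair_time = 430.13
n_repairs = 14
MTTR = 430.13 / 14
MTTR = 30.7236

30.7236


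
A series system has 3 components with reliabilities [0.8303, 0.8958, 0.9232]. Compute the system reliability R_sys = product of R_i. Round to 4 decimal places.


Components: [0.8303, 0.8958, 0.9232]
After component 1 (R=0.8303): product = 0.8303
After component 2 (R=0.8958): product = 0.7438
After component 3 (R=0.9232): product = 0.6867
R_sys = 0.6867

0.6867


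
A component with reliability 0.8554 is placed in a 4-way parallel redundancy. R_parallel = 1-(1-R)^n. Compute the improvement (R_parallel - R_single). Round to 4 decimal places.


R_single = 0.8554, n = 4
1 - R_single = 0.1446
(1 - R_single)^n = 0.1446^4 = 0.0004
R_parallel = 1 - 0.0004 = 0.9996
Improvement = 0.9996 - 0.8554
Improvement = 0.1442

0.1442


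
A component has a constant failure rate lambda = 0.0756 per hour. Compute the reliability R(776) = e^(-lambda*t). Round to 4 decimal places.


lambda = 0.0756
t = 776
lambda * t = 58.6656
R(t) = e^(-58.6656)
R(t) = 0.0

0.0


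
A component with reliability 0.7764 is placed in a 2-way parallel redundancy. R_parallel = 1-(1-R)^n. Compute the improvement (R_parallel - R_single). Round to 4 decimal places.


R_single = 0.7764, n = 2
1 - R_single = 0.2236
(1 - R_single)^n = 0.2236^2 = 0.05
R_parallel = 1 - 0.05 = 0.95
Improvement = 0.95 - 0.7764
Improvement = 0.1736

0.1736


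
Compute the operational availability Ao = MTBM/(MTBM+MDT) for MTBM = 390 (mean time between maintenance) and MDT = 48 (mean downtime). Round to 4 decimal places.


MTBM = 390
MDT = 48
MTBM + MDT = 438
Ao = 390 / 438
Ao = 0.8904

0.8904


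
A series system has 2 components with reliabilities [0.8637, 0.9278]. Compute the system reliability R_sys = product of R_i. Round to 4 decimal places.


Components: [0.8637, 0.9278]
After component 1 (R=0.8637): product = 0.8637
After component 2 (R=0.9278): product = 0.8013
R_sys = 0.8013

0.8013


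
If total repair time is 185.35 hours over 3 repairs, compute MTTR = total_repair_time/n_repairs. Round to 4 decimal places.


total_repair_time = 185.35
n_repairs = 3
MTTR = 185.35 / 3
MTTR = 61.7833

61.7833


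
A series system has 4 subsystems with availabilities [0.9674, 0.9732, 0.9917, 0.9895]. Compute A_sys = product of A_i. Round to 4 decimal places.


Subsystems: [0.9674, 0.9732, 0.9917, 0.9895]
After subsystem 1 (A=0.9674): product = 0.9674
After subsystem 2 (A=0.9732): product = 0.9415
After subsystem 3 (A=0.9917): product = 0.9337
After subsystem 4 (A=0.9895): product = 0.9239
A_sys = 0.9239

0.9239


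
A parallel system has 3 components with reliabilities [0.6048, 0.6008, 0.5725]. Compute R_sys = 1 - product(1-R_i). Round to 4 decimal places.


Components: [0.6048, 0.6008, 0.5725]
(1 - 0.6048) = 0.3952, running product = 0.3952
(1 - 0.6008) = 0.3992, running product = 0.1578
(1 - 0.5725) = 0.4275, running product = 0.0674
Product of (1-R_i) = 0.0674
R_sys = 1 - 0.0674 = 0.9326

0.9326


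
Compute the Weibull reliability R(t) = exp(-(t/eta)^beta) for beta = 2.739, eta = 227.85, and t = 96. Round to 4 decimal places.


beta = 2.739, eta = 227.85, t = 96
t/eta = 96 / 227.85 = 0.4213
(t/eta)^beta = 0.4213^2.739 = 0.0937
R(t) = exp(-0.0937)
R(t) = 0.9105

0.9105


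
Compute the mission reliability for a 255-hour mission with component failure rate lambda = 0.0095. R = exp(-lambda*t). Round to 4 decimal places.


lambda = 0.0095
mission_time = 255
lambda * t = 0.0095 * 255 = 2.4225
R = exp(-2.4225)
R = 0.0887

0.0887


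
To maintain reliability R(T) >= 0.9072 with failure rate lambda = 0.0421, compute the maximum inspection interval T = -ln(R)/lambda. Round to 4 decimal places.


R_target = 0.9072
lambda = 0.0421
-ln(0.9072) = 0.0974
T = 0.0974 / 0.0421
T = 2.3134

2.3134


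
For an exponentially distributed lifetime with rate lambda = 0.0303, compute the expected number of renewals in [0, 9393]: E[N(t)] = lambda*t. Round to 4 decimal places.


lambda = 0.0303
t = 9393
E[N(t)] = lambda * t
E[N(t)] = 0.0303 * 9393
E[N(t)] = 284.6079

284.6079


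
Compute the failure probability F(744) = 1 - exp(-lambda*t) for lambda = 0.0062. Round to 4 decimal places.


lambda = 0.0062, t = 744
lambda * t = 4.6128
exp(-4.6128) = 0.0099
F(t) = 1 - 0.0099
F(t) = 0.9901

0.9901


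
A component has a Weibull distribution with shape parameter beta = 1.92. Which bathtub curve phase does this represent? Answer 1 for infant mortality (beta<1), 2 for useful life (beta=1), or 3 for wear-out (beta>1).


beta = 1.92
Compare beta to 1:
beta < 1 => infant mortality (phase 1)
beta = 1 => useful life (phase 2)
beta > 1 => wear-out (phase 3)
Since beta = 1.92, this is wear-out (increasing failure rate)
Phase = 3

3


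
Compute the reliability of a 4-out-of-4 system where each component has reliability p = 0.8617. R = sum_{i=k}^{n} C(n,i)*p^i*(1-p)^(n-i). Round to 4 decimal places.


k = 4, n = 4, p = 0.8617
i=4: C(4,4)=1 * 0.8617^4 * 0.1383^0 = 0.5513
R = sum of terms = 0.5513

0.5513


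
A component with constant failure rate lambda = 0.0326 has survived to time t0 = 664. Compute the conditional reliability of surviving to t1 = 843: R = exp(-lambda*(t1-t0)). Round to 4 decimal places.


lambda = 0.0326
t0 = 664, t1 = 843
t1 - t0 = 179
lambda * (t1-t0) = 0.0326 * 179 = 5.8354
R = exp(-5.8354)
R = 0.0029

0.0029


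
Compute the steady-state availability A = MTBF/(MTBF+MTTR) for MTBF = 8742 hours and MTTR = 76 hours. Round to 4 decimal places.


MTBF = 8742
MTTR = 76
MTBF + MTTR = 8818
A = 8742 / 8818
A = 0.9914

0.9914


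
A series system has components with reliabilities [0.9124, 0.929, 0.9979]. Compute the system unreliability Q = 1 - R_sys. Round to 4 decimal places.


Components: [0.9124, 0.929, 0.9979]
After component 1: product = 0.9124
After component 2: product = 0.8476
After component 3: product = 0.8458
R_sys = 0.8458
Q = 1 - 0.8458 = 0.1542

0.1542


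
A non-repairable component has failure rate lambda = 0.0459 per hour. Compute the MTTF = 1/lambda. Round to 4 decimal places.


lambda = 0.0459
MTTF = 1 / 0.0459
MTTF = 21.7865

21.7865


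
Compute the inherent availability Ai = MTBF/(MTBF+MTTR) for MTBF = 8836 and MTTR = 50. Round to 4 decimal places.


MTBF = 8836
MTTR = 50
MTBF + MTTR = 8886
Ai = 8836 / 8886
Ai = 0.9944

0.9944


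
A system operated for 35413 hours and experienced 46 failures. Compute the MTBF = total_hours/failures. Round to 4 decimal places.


total_hours = 35413
failures = 46
MTBF = 35413 / 46
MTBF = 769.8478

769.8478


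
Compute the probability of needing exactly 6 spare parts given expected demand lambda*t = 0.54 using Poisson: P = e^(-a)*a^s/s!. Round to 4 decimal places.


a = 0.54, s = 6
e^(-a) = e^(-0.54) = 0.5827
a^s = 0.54^6 = 0.0248
s! = 720
P = 0.5827 * 0.0248 / 720
P = 0.0

0.0


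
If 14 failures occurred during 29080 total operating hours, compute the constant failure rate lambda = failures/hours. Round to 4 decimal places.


failures = 14
total_hours = 29080
lambda = 14 / 29080
lambda = 0.0005

0.0005


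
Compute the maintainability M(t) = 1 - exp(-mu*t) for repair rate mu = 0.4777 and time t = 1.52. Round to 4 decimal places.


mu = 0.4777, t = 1.52
mu * t = 0.4777 * 1.52 = 0.7261
exp(-0.7261) = 0.4838
M(t) = 1 - 0.4838
M(t) = 0.5162

0.5162


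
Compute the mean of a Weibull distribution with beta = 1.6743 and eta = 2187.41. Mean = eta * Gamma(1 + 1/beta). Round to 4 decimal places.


beta = 1.6743, eta = 2187.41
1/beta = 0.5973
1 + 1/beta = 1.5973
Gamma(1.5973) = 0.8932
Mean = 2187.41 * 0.8932
Mean = 1953.8169

1953.8169


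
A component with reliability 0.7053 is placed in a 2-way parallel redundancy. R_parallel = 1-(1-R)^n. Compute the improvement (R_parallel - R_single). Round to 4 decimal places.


R_single = 0.7053, n = 2
1 - R_single = 0.2947
(1 - R_single)^n = 0.2947^2 = 0.0868
R_parallel = 1 - 0.0868 = 0.9132
Improvement = 0.9132 - 0.7053
Improvement = 0.2079

0.2079


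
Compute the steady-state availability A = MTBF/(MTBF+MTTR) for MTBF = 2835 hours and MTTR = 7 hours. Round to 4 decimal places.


MTBF = 2835
MTTR = 7
MTBF + MTTR = 2842
A = 2835 / 2842
A = 0.9975

0.9975


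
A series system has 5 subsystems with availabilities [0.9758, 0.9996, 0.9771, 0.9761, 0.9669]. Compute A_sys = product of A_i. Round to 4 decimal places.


Subsystems: [0.9758, 0.9996, 0.9771, 0.9761, 0.9669]
After subsystem 1 (A=0.9758): product = 0.9758
After subsystem 2 (A=0.9996): product = 0.9754
After subsystem 3 (A=0.9771): product = 0.9531
After subsystem 4 (A=0.9761): product = 0.9303
After subsystem 5 (A=0.9669): product = 0.8995
A_sys = 0.8995

0.8995


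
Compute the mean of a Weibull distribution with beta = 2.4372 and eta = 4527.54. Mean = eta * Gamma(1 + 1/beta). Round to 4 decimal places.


beta = 2.4372, eta = 4527.54
1/beta = 0.4103
1 + 1/beta = 1.4103
Gamma(1.4103) = 0.8868
Mean = 4527.54 * 0.8868
Mean = 4014.7996

4014.7996


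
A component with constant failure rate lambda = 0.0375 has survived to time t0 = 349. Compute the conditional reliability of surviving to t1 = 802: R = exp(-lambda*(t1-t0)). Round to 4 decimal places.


lambda = 0.0375
t0 = 349, t1 = 802
t1 - t0 = 453
lambda * (t1-t0) = 0.0375 * 453 = 16.9875
R = exp(-16.9875)
R = 0.0

0.0


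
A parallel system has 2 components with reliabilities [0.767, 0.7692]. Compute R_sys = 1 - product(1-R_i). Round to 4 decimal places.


Components: [0.767, 0.7692]
(1 - 0.767) = 0.233, running product = 0.233
(1 - 0.7692) = 0.2308, running product = 0.0538
Product of (1-R_i) = 0.0538
R_sys = 1 - 0.0538 = 0.9462

0.9462


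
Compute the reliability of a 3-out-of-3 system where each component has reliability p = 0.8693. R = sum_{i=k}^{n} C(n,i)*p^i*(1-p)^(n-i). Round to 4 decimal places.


k = 3, n = 3, p = 0.8693
i=3: C(3,3)=1 * 0.8693^3 * 0.1307^0 = 0.6569
R = sum of terms = 0.6569

0.6569


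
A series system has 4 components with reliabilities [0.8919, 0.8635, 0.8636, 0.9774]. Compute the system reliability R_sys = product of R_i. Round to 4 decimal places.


Components: [0.8919, 0.8635, 0.8636, 0.9774]
After component 1 (R=0.8919): product = 0.8919
After component 2 (R=0.8635): product = 0.7702
After component 3 (R=0.8636): product = 0.6651
After component 4 (R=0.9774): product = 0.6501
R_sys = 0.6501

0.6501


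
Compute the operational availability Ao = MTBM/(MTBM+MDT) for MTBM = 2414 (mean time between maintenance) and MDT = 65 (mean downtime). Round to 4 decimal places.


MTBM = 2414
MDT = 65
MTBM + MDT = 2479
Ao = 2414 / 2479
Ao = 0.9738

0.9738


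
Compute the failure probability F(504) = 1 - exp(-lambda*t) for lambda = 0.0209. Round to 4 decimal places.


lambda = 0.0209, t = 504
lambda * t = 10.5336
exp(-10.5336) = 0.0
F(t) = 1 - 0.0
F(t) = 1.0

1.0


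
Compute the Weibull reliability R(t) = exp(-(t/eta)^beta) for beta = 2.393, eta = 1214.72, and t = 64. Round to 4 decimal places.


beta = 2.393, eta = 1214.72, t = 64
t/eta = 64 / 1214.72 = 0.0527
(t/eta)^beta = 0.0527^2.393 = 0.0009
R(t) = exp(-0.0009)
R(t) = 0.9991

0.9991


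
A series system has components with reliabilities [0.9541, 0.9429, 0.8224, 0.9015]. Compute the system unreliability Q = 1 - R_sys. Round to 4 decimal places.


Components: [0.9541, 0.9429, 0.8224, 0.9015]
After component 1: product = 0.9541
After component 2: product = 0.8996
After component 3: product = 0.7398
After component 4: product = 0.667
R_sys = 0.667
Q = 1 - 0.667 = 0.333

0.333


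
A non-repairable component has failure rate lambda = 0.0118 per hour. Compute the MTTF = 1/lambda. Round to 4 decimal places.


lambda = 0.0118
MTTF = 1 / 0.0118
MTTF = 84.7458

84.7458


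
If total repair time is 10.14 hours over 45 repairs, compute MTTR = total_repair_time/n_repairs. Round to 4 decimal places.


total_repair_time = 10.14
n_repairs = 45
MTTR = 10.14 / 45
MTTR = 0.2253

0.2253


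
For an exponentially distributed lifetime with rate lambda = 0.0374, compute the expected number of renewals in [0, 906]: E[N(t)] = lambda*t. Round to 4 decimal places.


lambda = 0.0374
t = 906
E[N(t)] = lambda * t
E[N(t)] = 0.0374 * 906
E[N(t)] = 33.8844

33.8844


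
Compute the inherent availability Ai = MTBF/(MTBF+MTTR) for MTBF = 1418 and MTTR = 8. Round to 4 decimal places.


MTBF = 1418
MTTR = 8
MTBF + MTTR = 1426
Ai = 1418 / 1426
Ai = 0.9944

0.9944


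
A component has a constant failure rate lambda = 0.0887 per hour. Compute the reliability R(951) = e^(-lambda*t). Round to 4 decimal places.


lambda = 0.0887
t = 951
lambda * t = 84.3537
R(t) = e^(-84.3537)
R(t) = 0.0

0.0


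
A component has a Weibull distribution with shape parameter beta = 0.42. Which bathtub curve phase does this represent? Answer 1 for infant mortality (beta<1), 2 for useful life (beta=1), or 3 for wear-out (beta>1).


beta = 0.42
Compare beta to 1:
beta < 1 => infant mortality (phase 1)
beta = 1 => useful life (phase 2)
beta > 1 => wear-out (phase 3)
Since beta = 0.42, this is infant mortality (decreasing failure rate)
Phase = 1

1


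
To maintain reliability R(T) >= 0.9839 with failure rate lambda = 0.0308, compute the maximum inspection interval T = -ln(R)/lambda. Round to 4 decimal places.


R_target = 0.9839
lambda = 0.0308
-ln(0.9839) = 0.0162
T = 0.0162 / 0.0308
T = 0.527

0.527


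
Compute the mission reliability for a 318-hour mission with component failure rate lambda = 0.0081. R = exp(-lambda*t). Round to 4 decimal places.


lambda = 0.0081
mission_time = 318
lambda * t = 0.0081 * 318 = 2.5758
R = exp(-2.5758)
R = 0.0761

0.0761


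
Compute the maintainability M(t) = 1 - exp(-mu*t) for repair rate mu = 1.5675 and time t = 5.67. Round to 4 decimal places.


mu = 1.5675, t = 5.67
mu * t = 1.5675 * 5.67 = 8.8877
exp(-8.8877) = 0.0001
M(t) = 1 - 0.0001
M(t) = 0.9999

0.9999


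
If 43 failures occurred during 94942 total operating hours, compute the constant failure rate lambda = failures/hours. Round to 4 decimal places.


failures = 43
total_hours = 94942
lambda = 43 / 94942
lambda = 0.0005

0.0005


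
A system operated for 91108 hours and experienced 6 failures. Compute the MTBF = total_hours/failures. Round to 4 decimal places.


total_hours = 91108
failures = 6
MTBF = 91108 / 6
MTBF = 15184.6667

15184.6667


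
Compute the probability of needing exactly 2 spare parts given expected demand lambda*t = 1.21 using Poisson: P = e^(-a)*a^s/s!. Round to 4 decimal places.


a = 1.21, s = 2
e^(-a) = e^(-1.21) = 0.2982
a^s = 1.21^2 = 1.4641
s! = 2
P = 0.2982 * 1.4641 / 2
P = 0.2183

0.2183


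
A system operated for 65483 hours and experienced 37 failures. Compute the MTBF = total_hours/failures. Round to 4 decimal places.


total_hours = 65483
failures = 37
MTBF = 65483 / 37
MTBF = 1769.8108

1769.8108


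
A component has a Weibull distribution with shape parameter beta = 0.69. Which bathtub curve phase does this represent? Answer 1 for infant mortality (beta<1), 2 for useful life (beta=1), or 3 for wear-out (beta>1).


beta = 0.69
Compare beta to 1:
beta < 1 => infant mortality (phase 1)
beta = 1 => useful life (phase 2)
beta > 1 => wear-out (phase 3)
Since beta = 0.69, this is infant mortality (decreasing failure rate)
Phase = 1

1


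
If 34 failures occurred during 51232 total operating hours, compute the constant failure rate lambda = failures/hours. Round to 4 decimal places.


failures = 34
total_hours = 51232
lambda = 34 / 51232
lambda = 0.0007

0.0007


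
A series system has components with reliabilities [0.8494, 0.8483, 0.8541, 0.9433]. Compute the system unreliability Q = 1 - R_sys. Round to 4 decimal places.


Components: [0.8494, 0.8483, 0.8541, 0.9433]
After component 1: product = 0.8494
After component 2: product = 0.7205
After component 3: product = 0.6154
After component 4: product = 0.5805
R_sys = 0.5805
Q = 1 - 0.5805 = 0.4195

0.4195


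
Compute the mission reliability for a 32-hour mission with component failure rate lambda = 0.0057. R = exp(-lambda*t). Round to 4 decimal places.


lambda = 0.0057
mission_time = 32
lambda * t = 0.0057 * 32 = 0.1824
R = exp(-0.1824)
R = 0.8333

0.8333


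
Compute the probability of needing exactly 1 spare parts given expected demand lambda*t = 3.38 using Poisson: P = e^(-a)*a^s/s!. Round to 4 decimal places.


a = 3.38, s = 1
e^(-a) = e^(-3.38) = 0.034
a^s = 3.38^1 = 3.38
s! = 1
P = 0.034 * 3.38 / 1
P = 0.1151

0.1151


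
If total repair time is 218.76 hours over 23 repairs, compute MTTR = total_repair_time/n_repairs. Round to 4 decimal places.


total_repair_time = 218.76
n_repairs = 23
MTTR = 218.76 / 23
MTTR = 9.5113

9.5113


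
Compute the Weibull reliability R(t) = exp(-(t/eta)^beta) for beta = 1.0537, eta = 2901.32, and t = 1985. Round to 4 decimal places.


beta = 1.0537, eta = 2901.32, t = 1985
t/eta = 1985 / 2901.32 = 0.6842
(t/eta)^beta = 0.6842^1.0537 = 0.6704
R(t) = exp(-0.6704)
R(t) = 0.5115

0.5115


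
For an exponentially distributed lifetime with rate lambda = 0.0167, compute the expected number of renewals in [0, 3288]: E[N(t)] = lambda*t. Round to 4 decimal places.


lambda = 0.0167
t = 3288
E[N(t)] = lambda * t
E[N(t)] = 0.0167 * 3288
E[N(t)] = 54.9096

54.9096


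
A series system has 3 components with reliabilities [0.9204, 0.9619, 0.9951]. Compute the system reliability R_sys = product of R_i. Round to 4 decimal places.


Components: [0.9204, 0.9619, 0.9951]
After component 1 (R=0.9204): product = 0.9204
After component 2 (R=0.9619): product = 0.8853
After component 3 (R=0.9951): product = 0.881
R_sys = 0.881

0.881


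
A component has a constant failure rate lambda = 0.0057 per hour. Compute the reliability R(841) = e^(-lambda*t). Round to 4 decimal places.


lambda = 0.0057
t = 841
lambda * t = 4.7937
R(t) = e^(-4.7937)
R(t) = 0.0083

0.0083


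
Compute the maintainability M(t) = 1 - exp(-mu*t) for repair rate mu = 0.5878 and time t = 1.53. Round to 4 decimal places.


mu = 0.5878, t = 1.53
mu * t = 0.5878 * 1.53 = 0.8993
exp(-0.8993) = 0.4068
M(t) = 1 - 0.4068
M(t) = 0.5932

0.5932


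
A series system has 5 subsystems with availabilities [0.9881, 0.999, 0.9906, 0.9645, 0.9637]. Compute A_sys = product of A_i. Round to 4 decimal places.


Subsystems: [0.9881, 0.999, 0.9906, 0.9645, 0.9637]
After subsystem 1 (A=0.9881): product = 0.9881
After subsystem 2 (A=0.999): product = 0.9871
After subsystem 3 (A=0.9906): product = 0.9778
After subsystem 4 (A=0.9645): product = 0.9431
After subsystem 5 (A=0.9637): product = 0.9089
A_sys = 0.9089

0.9089


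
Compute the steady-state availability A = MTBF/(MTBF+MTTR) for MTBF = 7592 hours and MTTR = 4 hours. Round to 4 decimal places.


MTBF = 7592
MTTR = 4
MTBF + MTTR = 7596
A = 7592 / 7596
A = 0.9995

0.9995


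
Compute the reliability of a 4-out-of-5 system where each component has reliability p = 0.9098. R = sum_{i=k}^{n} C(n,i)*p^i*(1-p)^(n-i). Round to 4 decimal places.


k = 4, n = 5, p = 0.9098
i=4: C(5,4)=5 * 0.9098^4 * 0.0902^1 = 0.309
i=5: C(5,5)=1 * 0.9098^5 * 0.0902^0 = 0.6233
R = sum of terms = 0.9323

0.9323


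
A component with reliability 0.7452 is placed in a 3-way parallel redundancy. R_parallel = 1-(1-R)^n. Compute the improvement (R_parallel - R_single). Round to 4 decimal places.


R_single = 0.7452, n = 3
1 - R_single = 0.2548
(1 - R_single)^n = 0.2548^3 = 0.0165
R_parallel = 1 - 0.0165 = 0.9835
Improvement = 0.9835 - 0.7452
Improvement = 0.2383

0.2383


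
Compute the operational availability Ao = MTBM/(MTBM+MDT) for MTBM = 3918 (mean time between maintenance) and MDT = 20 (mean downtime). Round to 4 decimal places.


MTBM = 3918
MDT = 20
MTBM + MDT = 3938
Ao = 3918 / 3938
Ao = 0.9949

0.9949


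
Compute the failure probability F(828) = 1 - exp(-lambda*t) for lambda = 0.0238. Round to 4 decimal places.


lambda = 0.0238, t = 828
lambda * t = 19.7064
exp(-19.7064) = 0.0
F(t) = 1 - 0.0
F(t) = 1.0

1.0


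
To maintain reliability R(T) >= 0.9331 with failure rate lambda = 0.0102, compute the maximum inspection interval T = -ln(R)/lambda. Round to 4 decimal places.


R_target = 0.9331
lambda = 0.0102
-ln(0.9331) = 0.0692
T = 0.0692 / 0.0102
T = 6.7885

6.7885


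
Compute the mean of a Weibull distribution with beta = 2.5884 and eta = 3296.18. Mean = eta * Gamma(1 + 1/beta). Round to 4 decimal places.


beta = 2.5884, eta = 3296.18
1/beta = 0.3863
1 + 1/beta = 1.3863
Gamma(1.3863) = 0.8881
Mean = 3296.18 * 0.8881
Mean = 2927.316

2927.316


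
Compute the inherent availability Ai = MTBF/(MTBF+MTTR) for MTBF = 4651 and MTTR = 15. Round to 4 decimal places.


MTBF = 4651
MTTR = 15
MTBF + MTTR = 4666
Ai = 4651 / 4666
Ai = 0.9968

0.9968


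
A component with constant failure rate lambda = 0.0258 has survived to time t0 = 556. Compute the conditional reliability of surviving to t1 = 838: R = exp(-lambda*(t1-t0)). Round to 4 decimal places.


lambda = 0.0258
t0 = 556, t1 = 838
t1 - t0 = 282
lambda * (t1-t0) = 0.0258 * 282 = 7.2756
R = exp(-7.2756)
R = 0.0007

0.0007


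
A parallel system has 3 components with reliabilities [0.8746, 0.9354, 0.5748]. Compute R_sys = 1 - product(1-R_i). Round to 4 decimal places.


Components: [0.8746, 0.9354, 0.5748]
(1 - 0.8746) = 0.1254, running product = 0.1254
(1 - 0.9354) = 0.0646, running product = 0.0081
(1 - 0.5748) = 0.4252, running product = 0.0034
Product of (1-R_i) = 0.0034
R_sys = 1 - 0.0034 = 0.9966

0.9966


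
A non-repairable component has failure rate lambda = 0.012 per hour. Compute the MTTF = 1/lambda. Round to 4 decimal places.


lambda = 0.012
MTTF = 1 / 0.012
MTTF = 83.3333

83.3333


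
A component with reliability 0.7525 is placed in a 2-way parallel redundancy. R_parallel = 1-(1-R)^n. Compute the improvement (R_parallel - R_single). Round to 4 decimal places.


R_single = 0.7525, n = 2
1 - R_single = 0.2475
(1 - R_single)^n = 0.2475^2 = 0.0613
R_parallel = 1 - 0.0613 = 0.9387
Improvement = 0.9387 - 0.7525
Improvement = 0.1862

0.1862


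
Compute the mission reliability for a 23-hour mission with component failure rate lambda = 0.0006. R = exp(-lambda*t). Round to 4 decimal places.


lambda = 0.0006
mission_time = 23
lambda * t = 0.0006 * 23 = 0.0138
R = exp(-0.0138)
R = 0.9863

0.9863


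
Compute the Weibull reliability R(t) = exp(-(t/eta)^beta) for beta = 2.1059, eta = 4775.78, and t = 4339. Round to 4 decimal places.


beta = 2.1059, eta = 4775.78, t = 4339
t/eta = 4339 / 4775.78 = 0.9085
(t/eta)^beta = 0.9085^2.1059 = 0.8171
R(t) = exp(-0.8171)
R(t) = 0.4417

0.4417


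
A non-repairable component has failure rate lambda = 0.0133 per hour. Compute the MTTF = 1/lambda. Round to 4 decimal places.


lambda = 0.0133
MTTF = 1 / 0.0133
MTTF = 75.188

75.188


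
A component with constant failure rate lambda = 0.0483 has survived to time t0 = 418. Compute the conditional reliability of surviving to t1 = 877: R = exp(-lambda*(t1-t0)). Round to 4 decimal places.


lambda = 0.0483
t0 = 418, t1 = 877
t1 - t0 = 459
lambda * (t1-t0) = 0.0483 * 459 = 22.1697
R = exp(-22.1697)
R = 0.0

0.0


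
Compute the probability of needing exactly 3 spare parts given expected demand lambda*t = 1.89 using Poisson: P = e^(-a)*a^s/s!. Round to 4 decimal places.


a = 1.89, s = 3
e^(-a) = e^(-1.89) = 0.1511
a^s = 1.89^3 = 6.7513
s! = 6
P = 0.1511 * 6.7513 / 6
P = 0.17

0.17


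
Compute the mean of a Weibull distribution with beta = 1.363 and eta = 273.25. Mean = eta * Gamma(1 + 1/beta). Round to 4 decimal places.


beta = 1.363, eta = 273.25
1/beta = 0.7337
1 + 1/beta = 1.7337
Gamma(1.7337) = 0.9155
Mean = 273.25 * 0.9155
Mean = 250.1469

250.1469


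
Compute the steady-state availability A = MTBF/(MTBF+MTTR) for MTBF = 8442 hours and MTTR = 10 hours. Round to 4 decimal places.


MTBF = 8442
MTTR = 10
MTBF + MTTR = 8452
A = 8442 / 8452
A = 0.9988

0.9988


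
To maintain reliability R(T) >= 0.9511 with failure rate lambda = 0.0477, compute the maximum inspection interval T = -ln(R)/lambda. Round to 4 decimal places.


R_target = 0.9511
lambda = 0.0477
-ln(0.9511) = 0.0501
T = 0.0501 / 0.0477
T = 1.0511

1.0511


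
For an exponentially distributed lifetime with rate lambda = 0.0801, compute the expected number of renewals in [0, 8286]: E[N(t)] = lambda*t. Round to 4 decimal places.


lambda = 0.0801
t = 8286
E[N(t)] = lambda * t
E[N(t)] = 0.0801 * 8286
E[N(t)] = 663.7086

663.7086
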